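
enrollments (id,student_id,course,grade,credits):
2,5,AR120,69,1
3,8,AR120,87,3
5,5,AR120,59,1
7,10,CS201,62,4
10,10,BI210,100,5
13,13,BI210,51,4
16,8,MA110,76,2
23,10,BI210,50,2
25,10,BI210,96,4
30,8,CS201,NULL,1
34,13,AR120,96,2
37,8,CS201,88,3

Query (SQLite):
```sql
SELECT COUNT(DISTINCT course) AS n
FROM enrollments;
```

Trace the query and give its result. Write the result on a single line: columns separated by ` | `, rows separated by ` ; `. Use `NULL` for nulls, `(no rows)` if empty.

Count distinct non-NULL course values.

4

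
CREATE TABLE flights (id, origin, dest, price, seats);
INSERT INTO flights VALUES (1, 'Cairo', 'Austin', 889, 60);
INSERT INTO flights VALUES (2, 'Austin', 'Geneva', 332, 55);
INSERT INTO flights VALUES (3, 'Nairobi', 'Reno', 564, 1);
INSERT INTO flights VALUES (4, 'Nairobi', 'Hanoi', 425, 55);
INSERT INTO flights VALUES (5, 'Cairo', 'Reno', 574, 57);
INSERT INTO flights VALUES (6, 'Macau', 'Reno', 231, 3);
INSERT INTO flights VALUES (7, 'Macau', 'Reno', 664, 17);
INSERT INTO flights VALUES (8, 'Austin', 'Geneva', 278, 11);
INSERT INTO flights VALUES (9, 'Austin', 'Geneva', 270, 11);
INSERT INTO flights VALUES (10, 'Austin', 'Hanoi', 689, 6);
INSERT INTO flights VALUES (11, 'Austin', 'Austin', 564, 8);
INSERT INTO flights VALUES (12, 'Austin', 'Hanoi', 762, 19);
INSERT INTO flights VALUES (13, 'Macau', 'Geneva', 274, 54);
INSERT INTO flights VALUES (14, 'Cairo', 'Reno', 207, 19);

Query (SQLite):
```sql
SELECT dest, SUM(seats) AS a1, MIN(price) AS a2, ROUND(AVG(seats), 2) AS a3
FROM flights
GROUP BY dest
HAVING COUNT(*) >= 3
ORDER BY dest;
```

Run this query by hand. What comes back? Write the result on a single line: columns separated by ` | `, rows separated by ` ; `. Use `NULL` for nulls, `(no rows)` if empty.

Group flights by dest.
Per group compute: SUM(seats), MIN(price), ROUND(AVG(seats), 2).
HAVING: drop groups with fewer than 3 rows.
  Austin: ids {1, 11} → SUM(seats)=68, MIN(price)=564, ROUND(AVG(seats), 2)=34
  Geneva: ids {2, 8, 9, 13} → SUM(seats)=131, MIN(price)=270, ROUND(AVG(seats), 2)=32.75
  Hanoi: ids {4, 10, 12} → SUM(seats)=80, MIN(price)=425, ROUND(AVG(seats), 2)=26.67
  Reno: ids {3, 5, 6, 7, 14} → SUM(seats)=97, MIN(price)=207, ROUND(AVG(seats), 2)=19.4

Geneva | 131 | 270 | 32.75 ; Hanoi | 80 | 425 | 26.67 ; Reno | 97 | 207 | 19.4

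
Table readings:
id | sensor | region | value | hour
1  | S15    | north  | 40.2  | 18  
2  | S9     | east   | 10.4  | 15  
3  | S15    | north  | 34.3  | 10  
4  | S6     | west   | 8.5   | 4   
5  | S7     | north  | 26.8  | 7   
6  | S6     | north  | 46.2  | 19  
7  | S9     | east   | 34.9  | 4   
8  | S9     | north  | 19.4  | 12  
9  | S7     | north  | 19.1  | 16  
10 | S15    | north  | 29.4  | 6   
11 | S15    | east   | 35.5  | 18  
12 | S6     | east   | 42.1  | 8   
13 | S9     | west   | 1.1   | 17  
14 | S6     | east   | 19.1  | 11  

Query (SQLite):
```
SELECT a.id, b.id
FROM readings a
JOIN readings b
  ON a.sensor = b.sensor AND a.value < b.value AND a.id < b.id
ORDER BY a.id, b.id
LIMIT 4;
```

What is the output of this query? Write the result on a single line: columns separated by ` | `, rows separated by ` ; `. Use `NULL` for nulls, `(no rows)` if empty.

2 | 7 ; 2 | 8 ; 3 | 11 ; 4 | 6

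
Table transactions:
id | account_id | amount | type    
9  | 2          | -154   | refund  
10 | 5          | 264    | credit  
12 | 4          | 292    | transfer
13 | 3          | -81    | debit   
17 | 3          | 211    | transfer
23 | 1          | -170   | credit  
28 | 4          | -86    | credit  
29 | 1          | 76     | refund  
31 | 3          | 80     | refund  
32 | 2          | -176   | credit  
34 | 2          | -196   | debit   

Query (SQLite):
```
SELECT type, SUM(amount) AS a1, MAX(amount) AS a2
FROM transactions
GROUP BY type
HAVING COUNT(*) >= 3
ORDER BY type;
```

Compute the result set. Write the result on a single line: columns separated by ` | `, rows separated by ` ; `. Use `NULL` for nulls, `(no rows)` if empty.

credit | -168 | 264 ; refund | 2 | 80

Group transactions by type.
Per group compute: SUM(amount), MAX(amount).
HAVING: drop groups with fewer than 3 rows.
  credit: ids {10, 23, 28, 32} → SUM(amount)=-168, MAX(amount)=264
  debit: ids {13, 34} → SUM(amount)=-277, MAX(amount)=-81
  refund: ids {9, 29, 31} → SUM(amount)=2, MAX(amount)=80
  transfer: ids {12, 17} → SUM(amount)=503, MAX(amount)=292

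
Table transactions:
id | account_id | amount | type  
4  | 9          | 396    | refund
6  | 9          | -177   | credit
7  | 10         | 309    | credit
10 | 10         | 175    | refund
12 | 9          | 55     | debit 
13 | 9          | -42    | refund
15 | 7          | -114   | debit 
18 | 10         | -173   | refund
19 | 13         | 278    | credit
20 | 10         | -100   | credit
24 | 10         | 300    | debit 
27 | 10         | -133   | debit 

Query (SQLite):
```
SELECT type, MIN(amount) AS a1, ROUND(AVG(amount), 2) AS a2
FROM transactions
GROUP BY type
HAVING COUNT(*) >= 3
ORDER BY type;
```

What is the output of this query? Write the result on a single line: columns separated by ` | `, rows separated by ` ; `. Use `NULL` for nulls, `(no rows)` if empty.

credit | -177 | 77.5 ; debit | -133 | 27 ; refund | -173 | 89

Group transactions by type.
Per group compute: MIN(amount), ROUND(AVG(amount), 2).
HAVING: drop groups with fewer than 3 rows.
  credit: ids {6, 7, 19, 20} → MIN(amount)=-177, ROUND(AVG(amount), 2)=77.5
  debit: ids {12, 15, 24, 27} → MIN(amount)=-133, ROUND(AVG(amount), 2)=27
  refund: ids {4, 10, 13, 18} → MIN(amount)=-173, ROUND(AVG(amount), 2)=89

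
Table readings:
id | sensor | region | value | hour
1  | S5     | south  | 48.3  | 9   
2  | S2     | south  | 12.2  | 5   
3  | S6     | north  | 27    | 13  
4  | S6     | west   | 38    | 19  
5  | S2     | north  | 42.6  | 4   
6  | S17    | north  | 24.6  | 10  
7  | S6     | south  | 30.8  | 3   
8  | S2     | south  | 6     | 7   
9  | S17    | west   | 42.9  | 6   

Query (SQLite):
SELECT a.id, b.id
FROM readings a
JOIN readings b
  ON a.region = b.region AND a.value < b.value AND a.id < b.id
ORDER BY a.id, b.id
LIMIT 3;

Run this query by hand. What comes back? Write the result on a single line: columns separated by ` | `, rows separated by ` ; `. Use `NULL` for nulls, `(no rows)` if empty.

2 | 7 ; 3 | 5 ; 4 | 9

Pairs (a,b) with same region, a.value < b.value, a.id < b.id.
region groups: north:{3,5,6} south:{1,2,7,8} west:{4,9}
Ordered by (a.id, b.id); first 3.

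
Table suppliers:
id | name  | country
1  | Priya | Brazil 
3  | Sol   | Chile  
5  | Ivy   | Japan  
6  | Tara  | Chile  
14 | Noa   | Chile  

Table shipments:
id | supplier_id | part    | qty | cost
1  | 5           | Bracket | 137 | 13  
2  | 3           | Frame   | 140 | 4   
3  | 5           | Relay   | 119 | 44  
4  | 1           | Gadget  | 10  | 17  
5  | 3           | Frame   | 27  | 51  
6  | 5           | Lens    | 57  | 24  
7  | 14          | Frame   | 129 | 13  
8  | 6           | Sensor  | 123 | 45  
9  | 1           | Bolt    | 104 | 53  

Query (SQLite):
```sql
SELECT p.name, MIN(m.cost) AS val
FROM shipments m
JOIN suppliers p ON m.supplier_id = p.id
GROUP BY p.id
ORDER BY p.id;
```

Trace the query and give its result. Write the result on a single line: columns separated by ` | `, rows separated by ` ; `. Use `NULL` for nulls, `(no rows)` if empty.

Join each shipments row to its suppliers via supplier_id.
Group joined rows by suppliers.id; compute MIN(m.cost) per group.
  1: ids {4, 9} → MIN(m.cost)=17
  3: ids {2, 5} → MIN(m.cost)=4
  5: ids {1, 3, 6} → MIN(m.cost)=13
  6: ids {8} → MIN(m.cost)=45
  14: ids {7} → MIN(m.cost)=13

Priya | 17 ; Sol | 4 ; Ivy | 13 ; Tara | 45 ; Noa | 13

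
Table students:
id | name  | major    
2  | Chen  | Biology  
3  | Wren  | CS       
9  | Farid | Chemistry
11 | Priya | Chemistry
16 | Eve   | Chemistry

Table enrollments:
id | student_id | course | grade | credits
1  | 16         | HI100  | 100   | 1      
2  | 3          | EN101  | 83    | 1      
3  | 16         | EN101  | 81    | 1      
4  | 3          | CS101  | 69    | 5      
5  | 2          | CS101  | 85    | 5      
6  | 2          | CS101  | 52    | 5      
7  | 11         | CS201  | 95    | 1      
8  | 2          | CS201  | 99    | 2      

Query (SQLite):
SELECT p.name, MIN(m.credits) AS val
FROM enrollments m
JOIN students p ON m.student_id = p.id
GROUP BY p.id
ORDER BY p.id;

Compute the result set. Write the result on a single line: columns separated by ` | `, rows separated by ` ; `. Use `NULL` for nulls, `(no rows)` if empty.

Join each enrollments row to its students via student_id.
Group joined rows by students.id; compute MIN(m.credits) per group.
  2: ids {5, 6, 8} → MIN(m.credits)=2
  3: ids {2, 4} → MIN(m.credits)=1
  11: ids {7} → MIN(m.credits)=1
  16: ids {1, 3} → MIN(m.credits)=1

Chen | 2 ; Wren | 1 ; Priya | 1 ; Eve | 1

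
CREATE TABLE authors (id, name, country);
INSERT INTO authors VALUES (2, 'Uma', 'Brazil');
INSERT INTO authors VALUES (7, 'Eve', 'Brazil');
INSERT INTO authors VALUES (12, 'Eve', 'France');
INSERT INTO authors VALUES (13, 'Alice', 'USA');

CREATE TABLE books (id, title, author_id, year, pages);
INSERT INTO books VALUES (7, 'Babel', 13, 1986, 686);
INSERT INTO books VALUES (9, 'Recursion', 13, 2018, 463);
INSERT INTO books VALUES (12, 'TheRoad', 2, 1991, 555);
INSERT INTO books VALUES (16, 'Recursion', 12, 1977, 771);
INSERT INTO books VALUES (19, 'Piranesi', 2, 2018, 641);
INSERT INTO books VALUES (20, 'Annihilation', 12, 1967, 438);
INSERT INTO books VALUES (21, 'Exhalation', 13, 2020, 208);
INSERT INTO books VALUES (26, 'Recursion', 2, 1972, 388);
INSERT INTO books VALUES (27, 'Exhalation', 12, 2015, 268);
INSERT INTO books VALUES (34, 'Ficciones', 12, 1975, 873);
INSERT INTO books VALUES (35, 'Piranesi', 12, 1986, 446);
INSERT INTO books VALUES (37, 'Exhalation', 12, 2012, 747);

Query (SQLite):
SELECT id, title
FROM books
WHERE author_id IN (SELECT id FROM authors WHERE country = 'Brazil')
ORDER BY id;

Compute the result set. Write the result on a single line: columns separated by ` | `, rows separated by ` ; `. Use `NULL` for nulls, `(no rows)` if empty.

12 | TheRoad ; 19 | Piranesi ; 26 | Recursion

Inner query: authors.id where country = 'Brazil'.
Outer: keep books rows whose author_id is in that set.
Inner query → {2, 7}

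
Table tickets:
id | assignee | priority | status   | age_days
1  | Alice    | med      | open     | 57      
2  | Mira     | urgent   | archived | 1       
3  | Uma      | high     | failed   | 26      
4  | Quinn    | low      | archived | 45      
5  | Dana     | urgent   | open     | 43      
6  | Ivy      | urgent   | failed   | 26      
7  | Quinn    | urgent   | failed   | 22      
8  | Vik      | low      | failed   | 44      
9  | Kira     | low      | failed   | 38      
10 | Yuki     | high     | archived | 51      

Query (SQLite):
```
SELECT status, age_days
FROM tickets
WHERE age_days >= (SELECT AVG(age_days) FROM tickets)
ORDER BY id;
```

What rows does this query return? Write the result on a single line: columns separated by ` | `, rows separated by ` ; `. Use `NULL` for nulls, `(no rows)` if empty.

Scalar subquery: AVG(age_days) over all tickets rows = 35.3.
Keep rows where age_days >= that value.

open | 57 ; archived | 45 ; open | 43 ; failed | 44 ; failed | 38 ; archived | 51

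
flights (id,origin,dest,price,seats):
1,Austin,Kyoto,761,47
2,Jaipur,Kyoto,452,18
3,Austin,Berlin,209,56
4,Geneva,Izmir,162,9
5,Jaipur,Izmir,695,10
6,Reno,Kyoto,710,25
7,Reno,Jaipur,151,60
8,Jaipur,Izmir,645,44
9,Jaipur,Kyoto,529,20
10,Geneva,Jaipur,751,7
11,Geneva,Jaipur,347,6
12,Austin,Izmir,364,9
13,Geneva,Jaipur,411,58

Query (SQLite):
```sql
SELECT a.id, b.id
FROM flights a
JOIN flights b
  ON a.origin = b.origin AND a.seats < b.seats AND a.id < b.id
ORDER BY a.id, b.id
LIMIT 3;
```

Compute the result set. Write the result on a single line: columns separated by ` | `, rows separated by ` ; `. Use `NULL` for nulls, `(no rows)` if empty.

1 | 3 ; 2 | 8 ; 2 | 9

Pairs (a,b) with same origin, a.seats < b.seats, a.id < b.id.
origin groups: Austin:{1,3,12} Geneva:{4,10,11,13} Jaipur:{2,5,8,9} Reno:{6,7}
Ordered by (a.id, b.id); first 3.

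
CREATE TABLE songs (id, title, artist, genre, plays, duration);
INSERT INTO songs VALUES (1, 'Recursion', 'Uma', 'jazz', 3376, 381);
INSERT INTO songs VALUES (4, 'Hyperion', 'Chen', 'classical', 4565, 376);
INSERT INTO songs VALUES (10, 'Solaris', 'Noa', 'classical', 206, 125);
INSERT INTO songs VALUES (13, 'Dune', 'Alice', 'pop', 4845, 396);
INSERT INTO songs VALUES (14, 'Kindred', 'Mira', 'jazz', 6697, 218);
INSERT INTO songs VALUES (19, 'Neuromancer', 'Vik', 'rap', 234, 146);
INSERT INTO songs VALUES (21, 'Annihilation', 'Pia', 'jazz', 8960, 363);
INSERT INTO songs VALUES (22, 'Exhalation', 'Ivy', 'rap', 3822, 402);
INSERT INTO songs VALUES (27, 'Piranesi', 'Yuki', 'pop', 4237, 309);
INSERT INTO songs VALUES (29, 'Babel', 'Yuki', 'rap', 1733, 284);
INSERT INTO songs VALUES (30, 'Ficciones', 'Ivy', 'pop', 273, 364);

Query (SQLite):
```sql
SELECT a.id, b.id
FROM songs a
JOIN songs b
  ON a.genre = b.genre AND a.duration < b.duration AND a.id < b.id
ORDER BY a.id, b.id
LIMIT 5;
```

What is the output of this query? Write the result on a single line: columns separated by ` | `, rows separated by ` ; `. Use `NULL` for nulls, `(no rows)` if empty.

Pairs (a,b) with same genre, a.duration < b.duration, a.id < b.id.
genre groups: classical:{4,10} jazz:{1,14,21} pop:{13,27,30} rap:{19,22,29}
Ordered by (a.id, b.id); first 5.

14 | 21 ; 19 | 22 ; 19 | 29 ; 27 | 30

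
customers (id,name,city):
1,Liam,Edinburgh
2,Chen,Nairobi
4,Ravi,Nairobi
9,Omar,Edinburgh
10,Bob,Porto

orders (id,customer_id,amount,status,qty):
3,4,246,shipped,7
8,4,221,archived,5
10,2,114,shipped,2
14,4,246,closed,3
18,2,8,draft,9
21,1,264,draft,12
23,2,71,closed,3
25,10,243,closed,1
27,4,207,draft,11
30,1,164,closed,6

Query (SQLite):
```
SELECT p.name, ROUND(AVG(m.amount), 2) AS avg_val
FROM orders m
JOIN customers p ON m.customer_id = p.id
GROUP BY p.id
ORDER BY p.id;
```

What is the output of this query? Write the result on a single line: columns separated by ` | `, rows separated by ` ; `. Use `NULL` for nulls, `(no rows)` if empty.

Join each orders row to its customers via customer_id.
Group joined rows by customers.id; compute ROUND(AVG(m.amount), 2) per group.
  1: ids {21, 30} → ROUND(AVG(m.amount), 2)=214
  2: ids {10, 18, 23} → ROUND(AVG(m.amount), 2)=64.33
  4: ids {3, 8, 14, 27} → ROUND(AVG(m.amount), 2)=230
  10: ids {25} → ROUND(AVG(m.amount), 2)=243

Liam | 214 ; Chen | 64.33 ; Ravi | 230 ; Bob | 243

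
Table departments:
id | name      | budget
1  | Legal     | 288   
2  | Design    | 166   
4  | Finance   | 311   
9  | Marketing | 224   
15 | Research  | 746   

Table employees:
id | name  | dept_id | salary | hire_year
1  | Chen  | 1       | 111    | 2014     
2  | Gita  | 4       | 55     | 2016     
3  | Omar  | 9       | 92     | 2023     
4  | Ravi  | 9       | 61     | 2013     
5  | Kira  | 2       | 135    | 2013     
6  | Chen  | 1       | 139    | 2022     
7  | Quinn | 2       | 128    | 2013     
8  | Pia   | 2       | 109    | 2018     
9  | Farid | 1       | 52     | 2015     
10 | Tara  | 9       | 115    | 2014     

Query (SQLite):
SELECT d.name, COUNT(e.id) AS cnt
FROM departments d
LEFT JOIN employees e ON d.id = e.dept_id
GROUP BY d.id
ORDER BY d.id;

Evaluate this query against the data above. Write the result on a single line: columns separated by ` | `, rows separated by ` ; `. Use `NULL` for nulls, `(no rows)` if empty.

LEFT JOIN keeps every departments row; unmatched ones get NULL for employees columns.
Group by departments.id and compute COUNT(e.id). COUNT(col) of an all-NULL group is 0.
  1: ids {1, 6, 9} → COUNT(e.id)=3
  2: ids {5, 7, 8} → COUNT(e.id)=3
  4: ids {2} → COUNT(e.id)=1
  9: ids {3, 4, 10} → COUNT(e.id)=3
  15: ids {—} → COUNT(e.id)=0

Legal | 3 ; Design | 3 ; Finance | 1 ; Marketing | 3 ; Research | 0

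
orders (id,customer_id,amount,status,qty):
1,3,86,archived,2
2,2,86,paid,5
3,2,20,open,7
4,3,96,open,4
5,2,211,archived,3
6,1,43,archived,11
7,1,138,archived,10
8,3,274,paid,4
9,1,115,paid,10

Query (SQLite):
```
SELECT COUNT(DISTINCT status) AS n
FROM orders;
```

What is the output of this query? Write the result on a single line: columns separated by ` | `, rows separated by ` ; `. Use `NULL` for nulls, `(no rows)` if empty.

3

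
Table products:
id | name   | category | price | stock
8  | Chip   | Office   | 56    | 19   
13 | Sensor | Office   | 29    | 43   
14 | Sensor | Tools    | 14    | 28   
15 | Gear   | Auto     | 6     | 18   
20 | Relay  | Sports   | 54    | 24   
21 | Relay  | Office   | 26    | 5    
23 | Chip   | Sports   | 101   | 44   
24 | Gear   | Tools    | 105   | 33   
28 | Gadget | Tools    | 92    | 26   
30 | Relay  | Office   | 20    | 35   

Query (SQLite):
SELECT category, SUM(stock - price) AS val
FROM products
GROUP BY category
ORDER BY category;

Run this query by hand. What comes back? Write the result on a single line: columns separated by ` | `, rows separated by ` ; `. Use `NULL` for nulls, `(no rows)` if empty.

Auto | 12 ; Office | -29 ; Sports | -87 ; Tools | -124

For each row compute stock - price.
Group by category; take SUM of the expression per group.
  Auto: ids {15} → SUM(stock - price)=12
  Office: ids {8, 13, 21, 30} → SUM(stock - price)=-29
  Sports: ids {20, 23} → SUM(stock - price)=-87
  Tools: ids {14, 24, 28} → SUM(stock - price)=-124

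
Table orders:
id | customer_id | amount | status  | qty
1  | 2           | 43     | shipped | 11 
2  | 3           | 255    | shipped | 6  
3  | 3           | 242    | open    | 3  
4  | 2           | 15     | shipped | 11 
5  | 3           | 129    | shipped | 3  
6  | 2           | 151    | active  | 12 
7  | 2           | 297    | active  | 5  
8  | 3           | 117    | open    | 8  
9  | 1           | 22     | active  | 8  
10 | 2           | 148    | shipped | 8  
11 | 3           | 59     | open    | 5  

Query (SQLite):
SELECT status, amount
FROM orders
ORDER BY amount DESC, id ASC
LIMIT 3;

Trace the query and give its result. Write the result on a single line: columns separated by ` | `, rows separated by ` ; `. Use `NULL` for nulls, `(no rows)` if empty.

Sort by amount desc, tiebreak id asc: (297, id=7), (255, id=2), (242, id=3), (151, id=6), (148, id=10), (129, id=5) …. Take first 3.

active | 297 ; shipped | 255 ; open | 242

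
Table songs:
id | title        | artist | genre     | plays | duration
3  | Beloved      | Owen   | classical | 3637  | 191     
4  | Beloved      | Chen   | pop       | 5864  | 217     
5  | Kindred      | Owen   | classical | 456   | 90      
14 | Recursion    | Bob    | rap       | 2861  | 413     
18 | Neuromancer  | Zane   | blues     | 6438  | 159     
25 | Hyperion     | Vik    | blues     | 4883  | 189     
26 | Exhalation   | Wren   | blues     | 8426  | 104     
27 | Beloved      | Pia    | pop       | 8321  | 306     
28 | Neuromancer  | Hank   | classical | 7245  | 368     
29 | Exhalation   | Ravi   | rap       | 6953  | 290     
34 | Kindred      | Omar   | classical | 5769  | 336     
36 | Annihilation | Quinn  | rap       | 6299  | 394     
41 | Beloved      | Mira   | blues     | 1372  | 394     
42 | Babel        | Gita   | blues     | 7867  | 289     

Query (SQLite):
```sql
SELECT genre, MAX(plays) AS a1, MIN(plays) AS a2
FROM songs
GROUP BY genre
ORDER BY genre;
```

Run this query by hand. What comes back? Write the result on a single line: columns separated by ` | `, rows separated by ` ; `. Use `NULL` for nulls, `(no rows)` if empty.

blues | 8426 | 1372 ; classical | 7245 | 456 ; pop | 8321 | 5864 ; rap | 6953 | 2861

Group songs by genre.
Per group compute: MAX(plays), MIN(plays).
  blues: ids {18, 25, 26, 41, 42} → MAX(plays)=8426, MIN(plays)=1372
  classical: ids {3, 5, 28, 34} → MAX(plays)=7245, MIN(plays)=456
  pop: ids {4, 27} → MAX(plays)=8321, MIN(plays)=5864
  rap: ids {14, 29, 36} → MAX(plays)=6953, MIN(plays)=2861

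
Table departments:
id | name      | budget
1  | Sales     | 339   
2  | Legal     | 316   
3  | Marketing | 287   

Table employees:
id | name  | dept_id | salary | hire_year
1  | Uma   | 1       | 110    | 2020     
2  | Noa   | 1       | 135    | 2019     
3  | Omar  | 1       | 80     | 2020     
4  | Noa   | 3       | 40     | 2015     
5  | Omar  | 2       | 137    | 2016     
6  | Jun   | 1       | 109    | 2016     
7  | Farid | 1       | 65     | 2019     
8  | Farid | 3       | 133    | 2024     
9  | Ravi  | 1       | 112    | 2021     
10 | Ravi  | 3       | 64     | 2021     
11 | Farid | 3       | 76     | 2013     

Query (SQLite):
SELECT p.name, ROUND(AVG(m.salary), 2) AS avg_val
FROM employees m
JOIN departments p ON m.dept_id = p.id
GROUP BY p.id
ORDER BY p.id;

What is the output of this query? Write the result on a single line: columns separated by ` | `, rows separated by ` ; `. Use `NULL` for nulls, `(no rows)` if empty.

Join each employees row to its departments via dept_id.
Group joined rows by departments.id; compute ROUND(AVG(m.salary), 2) per group.
  1: ids {1, 2, 3, 6, 7, 9} → ROUND(AVG(m.salary), 2)=101.83
  2: ids {5} → ROUND(AVG(m.salary), 2)=137
  3: ids {4, 8, 10, 11} → ROUND(AVG(m.salary), 2)=78.25

Sales | 101.83 ; Legal | 137 ; Marketing | 78.25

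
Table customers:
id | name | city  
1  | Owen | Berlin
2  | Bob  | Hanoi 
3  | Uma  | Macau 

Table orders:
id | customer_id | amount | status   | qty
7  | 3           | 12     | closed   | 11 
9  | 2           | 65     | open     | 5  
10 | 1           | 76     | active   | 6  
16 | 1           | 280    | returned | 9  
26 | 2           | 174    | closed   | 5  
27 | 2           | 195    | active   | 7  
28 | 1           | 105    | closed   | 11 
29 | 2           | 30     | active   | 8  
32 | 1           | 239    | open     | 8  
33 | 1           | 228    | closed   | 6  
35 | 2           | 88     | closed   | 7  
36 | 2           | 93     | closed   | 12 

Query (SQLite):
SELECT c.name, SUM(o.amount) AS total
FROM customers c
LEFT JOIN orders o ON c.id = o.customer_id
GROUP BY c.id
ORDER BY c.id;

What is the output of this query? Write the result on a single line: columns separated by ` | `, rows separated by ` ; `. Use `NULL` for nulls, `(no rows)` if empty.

LEFT JOIN keeps every customers row; unmatched ones get NULL for orders columns.
Group by customers.id and compute SUM(o.amount). SUM over an all-NULL group is NULL.
  1: ids {10, 16, 28, 32, 33} → SUM(o.amount)=928
  2: ids {9, 26, 27, 29, 35, 36} → SUM(o.amount)=645
  3: ids {7} → SUM(o.amount)=12

Owen | 928 ; Bob | 645 ; Uma | 12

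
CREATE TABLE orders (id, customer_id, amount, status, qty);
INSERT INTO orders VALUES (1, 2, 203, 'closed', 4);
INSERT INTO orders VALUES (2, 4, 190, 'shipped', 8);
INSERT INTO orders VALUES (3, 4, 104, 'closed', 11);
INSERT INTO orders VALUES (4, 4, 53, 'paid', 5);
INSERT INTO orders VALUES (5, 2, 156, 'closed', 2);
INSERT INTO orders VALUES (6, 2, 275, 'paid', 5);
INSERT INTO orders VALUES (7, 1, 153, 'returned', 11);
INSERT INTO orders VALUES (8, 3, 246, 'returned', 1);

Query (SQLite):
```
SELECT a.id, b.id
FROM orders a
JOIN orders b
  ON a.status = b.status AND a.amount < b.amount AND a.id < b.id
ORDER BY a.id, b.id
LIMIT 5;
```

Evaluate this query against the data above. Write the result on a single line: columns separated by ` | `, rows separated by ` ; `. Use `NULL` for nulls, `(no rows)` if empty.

3 | 5 ; 4 | 6 ; 7 | 8

Pairs (a,b) with same status, a.amount < b.amount, a.id < b.id.
status groups: closed:{1,3,5} paid:{4,6} returned:{7,8} shipped:{2}
Ordered by (a.id, b.id); first 5.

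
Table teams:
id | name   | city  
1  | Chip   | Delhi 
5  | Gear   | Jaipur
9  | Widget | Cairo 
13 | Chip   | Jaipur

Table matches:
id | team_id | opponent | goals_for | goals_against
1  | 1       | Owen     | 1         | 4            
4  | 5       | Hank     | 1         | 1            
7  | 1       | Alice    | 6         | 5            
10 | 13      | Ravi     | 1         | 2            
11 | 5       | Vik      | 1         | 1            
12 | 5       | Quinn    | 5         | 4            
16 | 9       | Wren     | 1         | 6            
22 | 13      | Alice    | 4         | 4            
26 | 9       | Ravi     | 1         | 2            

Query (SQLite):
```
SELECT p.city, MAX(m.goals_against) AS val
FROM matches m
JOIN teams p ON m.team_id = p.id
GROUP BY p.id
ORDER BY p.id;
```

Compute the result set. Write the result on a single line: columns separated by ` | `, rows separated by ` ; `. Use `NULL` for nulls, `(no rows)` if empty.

Join each matches row to its teams via team_id.
Group joined rows by teams.id; compute MAX(m.goals_against) per group.
  1: ids {1, 7} → MAX(m.goals_against)=5
  5: ids {4, 11, 12} → MAX(m.goals_against)=4
  9: ids {16, 26} → MAX(m.goals_against)=6
  13: ids {10, 22} → MAX(m.goals_against)=4

Delhi | 5 ; Jaipur | 4 ; Cairo | 6 ; Jaipur | 4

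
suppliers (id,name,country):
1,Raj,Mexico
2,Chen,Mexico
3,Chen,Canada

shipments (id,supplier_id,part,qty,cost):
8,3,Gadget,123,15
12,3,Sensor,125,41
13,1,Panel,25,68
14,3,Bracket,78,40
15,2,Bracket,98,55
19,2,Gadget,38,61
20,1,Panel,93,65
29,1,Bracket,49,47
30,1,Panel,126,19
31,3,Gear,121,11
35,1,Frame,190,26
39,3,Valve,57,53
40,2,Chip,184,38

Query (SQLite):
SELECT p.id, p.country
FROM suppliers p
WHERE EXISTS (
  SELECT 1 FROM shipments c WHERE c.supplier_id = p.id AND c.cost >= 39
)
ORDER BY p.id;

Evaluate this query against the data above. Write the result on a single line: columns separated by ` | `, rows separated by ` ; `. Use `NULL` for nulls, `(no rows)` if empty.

For each suppliers row, check whether any shipments with matching supplier_id has cost >= 39.
Keep rows where that is true.

1 | Mexico ; 2 | Mexico ; 3 | Canada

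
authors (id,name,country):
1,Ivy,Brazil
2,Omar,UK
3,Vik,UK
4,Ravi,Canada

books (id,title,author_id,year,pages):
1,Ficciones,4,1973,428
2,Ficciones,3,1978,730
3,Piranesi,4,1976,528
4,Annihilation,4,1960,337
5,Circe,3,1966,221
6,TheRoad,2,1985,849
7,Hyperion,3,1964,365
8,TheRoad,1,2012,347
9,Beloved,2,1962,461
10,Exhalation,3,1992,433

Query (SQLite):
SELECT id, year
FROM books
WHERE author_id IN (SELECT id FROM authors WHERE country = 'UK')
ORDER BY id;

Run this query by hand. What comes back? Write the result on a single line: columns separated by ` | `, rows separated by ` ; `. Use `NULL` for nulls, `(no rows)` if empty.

Inner query: authors.id where country = 'UK'.
Outer: keep books rows whose author_id is in that set.
Inner query → {2, 3}

2 | 1978 ; 5 | 1966 ; 6 | 1985 ; 7 | 1964 ; 9 | 1962 ; 10 | 1992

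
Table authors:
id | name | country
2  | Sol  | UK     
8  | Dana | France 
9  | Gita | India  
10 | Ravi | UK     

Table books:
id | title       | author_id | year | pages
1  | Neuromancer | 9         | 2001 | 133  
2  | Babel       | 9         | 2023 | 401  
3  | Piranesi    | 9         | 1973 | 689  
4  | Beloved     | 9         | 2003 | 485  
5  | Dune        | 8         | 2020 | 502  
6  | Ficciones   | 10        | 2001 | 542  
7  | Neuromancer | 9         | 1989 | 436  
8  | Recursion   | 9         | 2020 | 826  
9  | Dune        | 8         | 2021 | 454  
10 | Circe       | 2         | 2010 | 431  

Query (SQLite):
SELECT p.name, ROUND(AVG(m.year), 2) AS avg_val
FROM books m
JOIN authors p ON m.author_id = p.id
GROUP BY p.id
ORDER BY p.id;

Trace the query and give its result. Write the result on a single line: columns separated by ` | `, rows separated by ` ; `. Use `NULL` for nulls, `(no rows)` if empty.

Sol | 2010 ; Dana | 2020.5 ; Gita | 2001.5 ; Ravi | 2001

Join each books row to its authors via author_id.
Group joined rows by authors.id; compute ROUND(AVG(m.year), 2) per group.
  2: ids {10} → ROUND(AVG(m.year), 2)=2010
  8: ids {5, 9} → ROUND(AVG(m.year), 2)=2020.5
  9: ids {1, 2, 3, 4, 7, 8} → ROUND(AVG(m.year), 2)=2001.5
  10: ids {6} → ROUND(AVG(m.year), 2)=2001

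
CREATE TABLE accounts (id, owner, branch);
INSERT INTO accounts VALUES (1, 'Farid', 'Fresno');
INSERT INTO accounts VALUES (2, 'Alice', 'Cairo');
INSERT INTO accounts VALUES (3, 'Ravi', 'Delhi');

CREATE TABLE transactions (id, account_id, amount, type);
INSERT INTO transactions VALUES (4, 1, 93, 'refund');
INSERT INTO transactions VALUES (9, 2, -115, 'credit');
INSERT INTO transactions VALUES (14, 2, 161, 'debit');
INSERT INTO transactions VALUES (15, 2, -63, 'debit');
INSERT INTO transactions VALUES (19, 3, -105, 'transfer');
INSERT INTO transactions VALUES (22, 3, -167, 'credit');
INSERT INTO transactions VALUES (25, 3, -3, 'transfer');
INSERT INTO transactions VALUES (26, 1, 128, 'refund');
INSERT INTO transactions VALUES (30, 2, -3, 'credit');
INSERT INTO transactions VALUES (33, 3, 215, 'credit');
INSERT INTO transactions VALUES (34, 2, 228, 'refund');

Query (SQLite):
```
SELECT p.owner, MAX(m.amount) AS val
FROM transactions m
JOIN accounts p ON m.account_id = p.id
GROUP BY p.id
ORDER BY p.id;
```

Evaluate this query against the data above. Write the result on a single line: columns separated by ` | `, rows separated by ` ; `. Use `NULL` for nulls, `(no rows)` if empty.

Farid | 128 ; Alice | 228 ; Ravi | 215

Join each transactions row to its accounts via account_id.
Group joined rows by accounts.id; compute MAX(m.amount) per group.
  1: ids {4, 26} → MAX(m.amount)=128
  2: ids {9, 14, 15, 30, 34} → MAX(m.amount)=228
  3: ids {19, 22, 25, 33} → MAX(m.amount)=215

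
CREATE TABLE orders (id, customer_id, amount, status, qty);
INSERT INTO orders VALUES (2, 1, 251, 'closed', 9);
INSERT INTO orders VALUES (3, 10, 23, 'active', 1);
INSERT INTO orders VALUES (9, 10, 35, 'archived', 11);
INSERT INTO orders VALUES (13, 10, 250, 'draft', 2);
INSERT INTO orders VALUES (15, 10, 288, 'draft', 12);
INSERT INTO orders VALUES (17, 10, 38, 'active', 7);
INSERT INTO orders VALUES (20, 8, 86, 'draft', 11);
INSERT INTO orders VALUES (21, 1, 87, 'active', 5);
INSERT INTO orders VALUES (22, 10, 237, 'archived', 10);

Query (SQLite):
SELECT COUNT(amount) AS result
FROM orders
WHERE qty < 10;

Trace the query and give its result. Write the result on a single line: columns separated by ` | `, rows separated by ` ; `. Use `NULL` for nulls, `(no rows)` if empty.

5

Rows where qty < 10 → amount values: [251, 23, 250, 38, 87].
COUNT(amount) counts non-NULL values → 5.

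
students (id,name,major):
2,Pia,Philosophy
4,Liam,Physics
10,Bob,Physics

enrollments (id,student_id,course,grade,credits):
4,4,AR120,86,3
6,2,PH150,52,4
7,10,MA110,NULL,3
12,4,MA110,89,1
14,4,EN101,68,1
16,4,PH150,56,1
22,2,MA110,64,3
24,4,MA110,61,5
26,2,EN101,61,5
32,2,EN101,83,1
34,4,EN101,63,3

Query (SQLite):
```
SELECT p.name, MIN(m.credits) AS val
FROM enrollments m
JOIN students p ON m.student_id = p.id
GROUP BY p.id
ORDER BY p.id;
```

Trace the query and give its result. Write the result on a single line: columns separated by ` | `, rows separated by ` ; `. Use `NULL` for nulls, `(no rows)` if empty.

Pia | 1 ; Liam | 1 ; Bob | 3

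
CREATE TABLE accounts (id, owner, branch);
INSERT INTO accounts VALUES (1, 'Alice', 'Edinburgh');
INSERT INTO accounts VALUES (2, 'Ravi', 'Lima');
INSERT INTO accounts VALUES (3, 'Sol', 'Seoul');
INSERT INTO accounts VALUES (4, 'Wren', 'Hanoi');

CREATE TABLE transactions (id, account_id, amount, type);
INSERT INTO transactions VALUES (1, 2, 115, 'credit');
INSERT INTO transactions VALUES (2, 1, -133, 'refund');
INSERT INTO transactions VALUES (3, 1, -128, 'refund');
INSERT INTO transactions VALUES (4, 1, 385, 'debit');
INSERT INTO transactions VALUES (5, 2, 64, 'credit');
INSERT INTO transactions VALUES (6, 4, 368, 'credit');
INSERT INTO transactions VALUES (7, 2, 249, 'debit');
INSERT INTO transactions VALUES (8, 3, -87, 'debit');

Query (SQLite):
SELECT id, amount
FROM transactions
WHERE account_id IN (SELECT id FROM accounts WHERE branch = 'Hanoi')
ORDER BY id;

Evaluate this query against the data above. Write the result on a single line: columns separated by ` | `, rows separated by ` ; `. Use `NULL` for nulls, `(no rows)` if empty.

6 | 368

Inner query: accounts.id where branch = 'Hanoi'.
Outer: keep transactions rows whose account_id is in that set.
Inner query → {4}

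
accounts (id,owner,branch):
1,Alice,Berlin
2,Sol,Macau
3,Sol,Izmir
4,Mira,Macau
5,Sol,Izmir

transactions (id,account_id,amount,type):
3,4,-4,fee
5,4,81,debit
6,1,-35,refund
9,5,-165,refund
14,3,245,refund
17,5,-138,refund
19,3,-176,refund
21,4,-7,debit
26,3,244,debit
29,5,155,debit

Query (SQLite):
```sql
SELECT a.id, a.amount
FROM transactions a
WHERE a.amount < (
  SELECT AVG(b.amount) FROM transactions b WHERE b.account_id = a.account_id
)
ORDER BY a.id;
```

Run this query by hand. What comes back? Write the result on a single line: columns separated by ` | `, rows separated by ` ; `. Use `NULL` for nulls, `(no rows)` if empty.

3 | -4 ; 9 | -165 ; 17 | -138 ; 19 | -176 ; 21 | -7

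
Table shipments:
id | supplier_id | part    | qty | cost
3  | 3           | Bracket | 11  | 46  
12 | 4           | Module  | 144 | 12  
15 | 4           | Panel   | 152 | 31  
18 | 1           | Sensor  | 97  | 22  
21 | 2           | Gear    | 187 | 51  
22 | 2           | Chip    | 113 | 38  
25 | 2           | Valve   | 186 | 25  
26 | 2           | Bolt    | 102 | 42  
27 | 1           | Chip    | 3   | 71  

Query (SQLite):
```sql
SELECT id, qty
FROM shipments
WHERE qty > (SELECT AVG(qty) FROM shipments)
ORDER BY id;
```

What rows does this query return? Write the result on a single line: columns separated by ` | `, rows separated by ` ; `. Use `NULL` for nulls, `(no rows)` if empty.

Scalar subquery: AVG(qty) over all shipments rows = 110.555556 (≈; comparison uses full precision).
Keep rows where qty > that value.

12 | 144 ; 15 | 152 ; 21 | 187 ; 22 | 113 ; 25 | 186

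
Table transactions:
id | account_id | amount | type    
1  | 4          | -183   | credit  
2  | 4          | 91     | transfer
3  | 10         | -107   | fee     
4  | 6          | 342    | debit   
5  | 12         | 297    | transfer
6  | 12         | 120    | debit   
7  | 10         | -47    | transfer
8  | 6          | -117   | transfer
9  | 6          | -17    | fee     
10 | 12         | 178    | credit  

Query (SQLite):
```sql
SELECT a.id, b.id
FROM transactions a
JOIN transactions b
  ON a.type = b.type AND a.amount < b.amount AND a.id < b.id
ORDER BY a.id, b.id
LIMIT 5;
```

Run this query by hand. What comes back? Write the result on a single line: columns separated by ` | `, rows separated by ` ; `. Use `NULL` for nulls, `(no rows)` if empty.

Pairs (a,b) with same type, a.amount < b.amount, a.id < b.id.
type groups: credit:{1,10} debit:{4,6} fee:{3,9} transfer:{2,5,7,8}
Ordered by (a.id, b.id); first 5.

1 | 10 ; 2 | 5 ; 3 | 9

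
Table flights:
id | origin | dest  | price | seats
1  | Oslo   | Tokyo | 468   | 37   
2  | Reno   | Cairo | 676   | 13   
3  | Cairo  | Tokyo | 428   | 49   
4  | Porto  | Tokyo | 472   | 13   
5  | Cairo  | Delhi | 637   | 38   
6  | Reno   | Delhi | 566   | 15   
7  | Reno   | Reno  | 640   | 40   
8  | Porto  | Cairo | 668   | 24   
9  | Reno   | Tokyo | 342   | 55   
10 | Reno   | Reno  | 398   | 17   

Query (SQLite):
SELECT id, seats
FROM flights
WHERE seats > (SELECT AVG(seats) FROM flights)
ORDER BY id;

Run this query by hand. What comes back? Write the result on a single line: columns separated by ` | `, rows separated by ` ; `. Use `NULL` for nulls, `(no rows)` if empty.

Scalar subquery: AVG(seats) over all flights rows = 30.1.
Keep rows where seats > that value.

1 | 37 ; 3 | 49 ; 5 | 38 ; 7 | 40 ; 9 | 55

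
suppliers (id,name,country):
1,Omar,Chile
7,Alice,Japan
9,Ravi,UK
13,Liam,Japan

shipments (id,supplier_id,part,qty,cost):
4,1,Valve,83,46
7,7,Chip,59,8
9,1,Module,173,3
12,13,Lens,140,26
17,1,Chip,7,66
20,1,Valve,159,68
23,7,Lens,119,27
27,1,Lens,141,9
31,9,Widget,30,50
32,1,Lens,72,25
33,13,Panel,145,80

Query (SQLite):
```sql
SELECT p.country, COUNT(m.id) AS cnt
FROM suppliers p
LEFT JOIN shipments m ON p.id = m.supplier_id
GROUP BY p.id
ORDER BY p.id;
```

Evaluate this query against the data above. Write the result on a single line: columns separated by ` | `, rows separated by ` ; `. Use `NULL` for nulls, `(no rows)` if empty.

Chile | 6 ; Japan | 2 ; UK | 1 ; Japan | 2

LEFT JOIN keeps every suppliers row; unmatched ones get NULL for shipments columns.
Group by suppliers.id and compute COUNT(m.id). COUNT(col) of an all-NULL group is 0.
  1: ids {4, 9, 17, 20, 27, 32} → COUNT(m.id)=6
  7: ids {7, 23} → COUNT(m.id)=2
  9: ids {31} → COUNT(m.id)=1
  13: ids {12, 33} → COUNT(m.id)=2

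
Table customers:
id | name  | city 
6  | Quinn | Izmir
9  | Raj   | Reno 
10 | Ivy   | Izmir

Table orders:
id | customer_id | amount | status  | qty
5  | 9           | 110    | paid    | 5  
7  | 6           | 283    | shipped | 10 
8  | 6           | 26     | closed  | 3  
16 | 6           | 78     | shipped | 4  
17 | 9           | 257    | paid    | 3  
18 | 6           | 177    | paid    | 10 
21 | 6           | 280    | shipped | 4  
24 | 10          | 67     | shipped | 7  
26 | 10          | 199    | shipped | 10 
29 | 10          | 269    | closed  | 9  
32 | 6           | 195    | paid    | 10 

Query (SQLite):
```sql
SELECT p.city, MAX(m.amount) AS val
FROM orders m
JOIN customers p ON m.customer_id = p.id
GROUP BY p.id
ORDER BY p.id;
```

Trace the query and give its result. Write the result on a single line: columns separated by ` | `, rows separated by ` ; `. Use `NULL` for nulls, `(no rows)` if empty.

Join each orders row to its customers via customer_id.
Group joined rows by customers.id; compute MAX(m.amount) per group.
  6: ids {7, 8, 16, 18, 21, 32} → MAX(m.amount)=283
  9: ids {5, 17} → MAX(m.amount)=257
  10: ids {24, 26, 29} → MAX(m.amount)=269

Izmir | 283 ; Reno | 257 ; Izmir | 269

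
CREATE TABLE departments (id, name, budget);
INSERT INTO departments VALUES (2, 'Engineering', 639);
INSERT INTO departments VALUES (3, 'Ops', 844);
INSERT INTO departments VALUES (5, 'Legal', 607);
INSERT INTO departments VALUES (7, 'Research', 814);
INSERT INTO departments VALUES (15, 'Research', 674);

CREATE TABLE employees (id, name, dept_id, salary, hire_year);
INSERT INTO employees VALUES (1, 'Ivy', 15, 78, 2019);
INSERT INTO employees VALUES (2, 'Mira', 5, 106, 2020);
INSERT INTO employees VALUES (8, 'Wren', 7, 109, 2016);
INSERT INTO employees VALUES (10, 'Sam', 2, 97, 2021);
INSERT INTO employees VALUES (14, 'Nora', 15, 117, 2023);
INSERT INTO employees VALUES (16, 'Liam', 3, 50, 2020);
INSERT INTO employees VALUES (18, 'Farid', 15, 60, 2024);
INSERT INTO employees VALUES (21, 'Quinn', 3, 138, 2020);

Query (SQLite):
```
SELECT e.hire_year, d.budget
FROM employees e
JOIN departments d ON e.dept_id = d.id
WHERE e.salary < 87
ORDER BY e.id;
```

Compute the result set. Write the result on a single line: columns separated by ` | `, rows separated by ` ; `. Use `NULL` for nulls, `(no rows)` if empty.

2019 | 674 ; 2020 | 844 ; 2024 | 674

Each employees row matches the departments row where dept_id = departments.id.
Then keep rows with e.salary < 87.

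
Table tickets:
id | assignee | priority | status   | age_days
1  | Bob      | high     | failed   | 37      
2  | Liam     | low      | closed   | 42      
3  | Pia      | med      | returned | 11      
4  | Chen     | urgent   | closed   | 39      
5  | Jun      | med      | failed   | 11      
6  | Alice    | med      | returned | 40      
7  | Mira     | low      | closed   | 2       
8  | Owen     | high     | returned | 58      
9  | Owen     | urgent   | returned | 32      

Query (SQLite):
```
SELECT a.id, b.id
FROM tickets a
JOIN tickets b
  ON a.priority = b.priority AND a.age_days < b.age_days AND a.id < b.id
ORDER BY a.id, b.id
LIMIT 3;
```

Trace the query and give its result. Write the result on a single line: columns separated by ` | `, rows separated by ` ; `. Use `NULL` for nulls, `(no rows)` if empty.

Pairs (a,b) with same priority, a.age_days < b.age_days, a.id < b.id.
priority groups: high:{1,8} low:{2,7} med:{3,5,6} urgent:{4,9}
Ordered by (a.id, b.id); first 3.

1 | 8 ; 3 | 6 ; 5 | 6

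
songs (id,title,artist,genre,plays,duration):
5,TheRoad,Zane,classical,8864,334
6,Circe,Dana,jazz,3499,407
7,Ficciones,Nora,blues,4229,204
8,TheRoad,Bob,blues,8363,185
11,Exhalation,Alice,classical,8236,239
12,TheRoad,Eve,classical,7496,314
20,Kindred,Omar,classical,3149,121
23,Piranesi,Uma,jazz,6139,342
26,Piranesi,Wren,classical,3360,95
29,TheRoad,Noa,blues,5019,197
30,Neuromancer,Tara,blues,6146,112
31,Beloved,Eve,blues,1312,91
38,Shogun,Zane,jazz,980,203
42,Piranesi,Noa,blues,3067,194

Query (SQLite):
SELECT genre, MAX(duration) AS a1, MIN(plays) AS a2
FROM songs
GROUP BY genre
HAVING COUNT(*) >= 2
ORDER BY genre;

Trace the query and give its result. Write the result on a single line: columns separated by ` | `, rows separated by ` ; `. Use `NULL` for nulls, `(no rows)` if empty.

Group songs by genre.
Per group compute: MAX(duration), MIN(plays).
HAVING: drop groups with fewer than 2 rows.
  blues: ids {7, 8, 29, 30, 31, 42} → MAX(duration)=204, MIN(plays)=1312
  classical: ids {5, 11, 12, 20, 26} → MAX(duration)=334, MIN(plays)=3149
  jazz: ids {6, 23, 38} → MAX(duration)=407, MIN(plays)=980

blues | 204 | 1312 ; classical | 334 | 3149 ; jazz | 407 | 980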